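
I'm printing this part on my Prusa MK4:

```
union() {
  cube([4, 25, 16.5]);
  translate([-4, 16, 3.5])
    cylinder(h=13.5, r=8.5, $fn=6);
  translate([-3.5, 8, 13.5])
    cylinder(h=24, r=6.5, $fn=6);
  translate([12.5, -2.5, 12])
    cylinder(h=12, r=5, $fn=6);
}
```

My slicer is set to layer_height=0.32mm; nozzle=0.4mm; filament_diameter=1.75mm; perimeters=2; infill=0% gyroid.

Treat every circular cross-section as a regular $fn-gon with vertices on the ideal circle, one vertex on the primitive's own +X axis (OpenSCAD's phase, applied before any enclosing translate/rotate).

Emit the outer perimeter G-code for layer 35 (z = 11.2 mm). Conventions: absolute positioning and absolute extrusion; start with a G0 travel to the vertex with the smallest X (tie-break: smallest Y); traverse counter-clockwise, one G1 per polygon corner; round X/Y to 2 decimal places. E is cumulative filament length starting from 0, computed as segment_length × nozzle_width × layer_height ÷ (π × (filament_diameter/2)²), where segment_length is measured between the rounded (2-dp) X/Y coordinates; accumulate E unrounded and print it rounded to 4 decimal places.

G0 X-12.50 Y16.00 Z11.20
G1 X-8.25 Y8.64 E0.4523
G1 X0.00 Y8.64 E0.8913
G1 X0.00 Y0.00 E1.3511
G1 X4.00 Y0.00 E1.5640
G1 X4.00 Y15.13 E2.3691
G1 X4.50 Y16.00 E2.4225
G1 X4.00 Y16.87 E2.4759
G1 X4.00 Y25.00 E2.9086
G1 X0.00 Y25.00 E3.1214
G1 X0.00 Y23.36 E3.2087
G1 X-8.25 Y23.36 E3.6477
G1 X-12.50 Y16.00 E4.1000

At z = 11.2 mm: the cube is present — its section is the full 4×25 rectangle; the cylinder at (-4, 16): section is a regular 6-gon, circumradius r=8.5; the cylinder at (-3.5, 8) does not reach this height (z outside [13.5, 37.5]); the cylinder at (12.5, -2.5) is absent (z outside [12, 24]); Combining (union): the regions partially overlap (shared area 34.53 mm²), so overlapping operands fuse into one piece — 1 connected region. The outline is a single polygon with 12 vertices. Extrusion per mm of travel: 0.4 × 0.32 / (π × 0.875²) = 0.053216. Accumulating E over each segment gives final E = 4.1000.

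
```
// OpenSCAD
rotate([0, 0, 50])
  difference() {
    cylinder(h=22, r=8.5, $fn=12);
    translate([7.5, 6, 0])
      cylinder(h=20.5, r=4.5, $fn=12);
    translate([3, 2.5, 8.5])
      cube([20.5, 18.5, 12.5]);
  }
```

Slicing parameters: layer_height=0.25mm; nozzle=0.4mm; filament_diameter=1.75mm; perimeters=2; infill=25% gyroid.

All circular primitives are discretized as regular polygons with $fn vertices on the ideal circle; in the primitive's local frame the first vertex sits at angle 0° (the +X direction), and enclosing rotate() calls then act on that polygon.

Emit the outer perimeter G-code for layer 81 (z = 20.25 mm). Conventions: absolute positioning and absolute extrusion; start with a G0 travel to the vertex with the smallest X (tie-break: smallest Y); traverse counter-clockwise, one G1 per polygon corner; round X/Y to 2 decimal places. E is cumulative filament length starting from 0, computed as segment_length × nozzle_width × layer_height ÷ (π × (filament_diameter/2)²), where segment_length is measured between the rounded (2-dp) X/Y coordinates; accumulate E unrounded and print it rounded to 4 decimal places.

At z = 20.25 mm: the r=8.5 cylinder gives a regular 12-gon of circumradius 8.5 (constant along its height); the cylinder at (7.5, 6): section is a regular 12-gon, circumradius r=4.5; the cube at (3, 2.5) (footprint 20.5×18.5) is included at this height; After the difference (first − rest): starting from the r=8.5 cylinder, the r=4.5 cylinder at (7.5, 6) partially overlaps it — only the 16.48 mm² overlap (of its 60.75 mm²) is removed, clipping the outline; the 20.5×18.5 cube at (3, 2.5) partially overlaps it — only the 2.57 mm² overlap (of its 379.25 mm²) is removed, clipping the outline — 1 connected region; (whole slice rotated 50° about Z — lengths, areas and connectivity unchanged). The outline is a single polygon with 16 vertices. Extrusion per mm of travel: 0.4 × 0.25 / (π × 0.875²) = 0.041575. Accumulating E over each segment gives final E = 2.2833.

G0 X-8.37 Y1.48 Z20.25
G1 X-7.99 Y-2.91 E0.1832
G1 X-5.46 Y-6.51 E0.3661
G1 X-1.48 Y-8.37 E0.5488
G1 X2.91 Y-7.99 E0.7320
G1 X6.51 Y-5.46 E0.9149
G1 X8.37 Y-1.48 E1.0976
G1 X7.99 Y2.91 E1.2808
G1 X5.46 Y6.51 E1.4637
G1 X3.92 Y7.23 E1.5344
G1 X3.67 Y6.71 E1.5584
G1 X1.76 Y5.37 E1.6554
G1 X1.20 Y5.32 E1.6787
G1 X0.01 Y3.91 E1.7554
G1 X-3.97 Y7.25 E1.9715
G1 X-6.51 Y5.46 E2.1006
G1 X-8.37 Y1.48 E2.2833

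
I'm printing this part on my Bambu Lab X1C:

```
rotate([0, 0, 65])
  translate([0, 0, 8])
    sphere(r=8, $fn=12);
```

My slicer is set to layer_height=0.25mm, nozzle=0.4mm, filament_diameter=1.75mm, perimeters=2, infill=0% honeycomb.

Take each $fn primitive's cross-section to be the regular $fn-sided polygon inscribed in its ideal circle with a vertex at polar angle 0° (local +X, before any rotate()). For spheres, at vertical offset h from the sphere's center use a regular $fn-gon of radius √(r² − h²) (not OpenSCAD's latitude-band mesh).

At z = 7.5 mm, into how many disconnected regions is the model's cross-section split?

1

At z = 7.5 mm: the r=8 sphere contributes a regular 12-gon of circumradius √(8²−0.5²) = 7.984; (rotated 65° about Z; rotation is an isometry so areas/perimeters/island counts are preserved). The result has 1 disconnected region.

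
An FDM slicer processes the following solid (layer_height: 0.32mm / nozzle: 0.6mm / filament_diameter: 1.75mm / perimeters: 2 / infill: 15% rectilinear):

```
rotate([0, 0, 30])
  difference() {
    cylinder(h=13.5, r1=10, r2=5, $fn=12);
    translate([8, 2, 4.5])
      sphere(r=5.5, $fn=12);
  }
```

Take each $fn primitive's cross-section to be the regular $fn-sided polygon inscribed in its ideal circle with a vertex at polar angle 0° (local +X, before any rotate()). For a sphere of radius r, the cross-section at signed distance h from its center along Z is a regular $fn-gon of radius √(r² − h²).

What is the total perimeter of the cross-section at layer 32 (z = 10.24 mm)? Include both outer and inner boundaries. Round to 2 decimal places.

At z = 10.24 mm: the cone: at t=0.759 of its height the radius interpolates to r₁+(r₂−r₁)t = 6.207, giving a regular 12-gon of that circumradius (perimeter = 2·12·6.207·sin(180°/12) = 38.56 mm); the sphere at (8, 2) does not reach this height (|z−center|=5.740 > r=5.5); After the difference (first − rest): none of the subtracted shapes is present at this height, so the cone is unchanged — boundary = 38.56 mm; (rotated 30° about Z; rotation is an isometry so areas/perimeters/island counts are preserved). Overall, the cross-section is a single solid region. Total boundary length (outer) = 38.56 mm.

38.56 mm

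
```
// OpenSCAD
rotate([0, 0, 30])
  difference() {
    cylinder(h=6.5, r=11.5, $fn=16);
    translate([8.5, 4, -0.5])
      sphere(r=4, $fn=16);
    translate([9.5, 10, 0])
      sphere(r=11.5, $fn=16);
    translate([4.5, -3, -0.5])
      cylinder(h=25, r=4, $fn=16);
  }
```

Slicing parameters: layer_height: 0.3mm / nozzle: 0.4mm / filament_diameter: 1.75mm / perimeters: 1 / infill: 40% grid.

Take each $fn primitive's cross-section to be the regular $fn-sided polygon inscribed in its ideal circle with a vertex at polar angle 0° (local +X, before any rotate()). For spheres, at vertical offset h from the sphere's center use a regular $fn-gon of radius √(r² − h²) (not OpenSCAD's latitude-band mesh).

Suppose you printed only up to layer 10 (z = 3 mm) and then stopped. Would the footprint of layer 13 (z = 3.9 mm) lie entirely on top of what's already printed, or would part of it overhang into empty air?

part overhangs

Compare the two slices. At z = 3: the r=11.5 cylinder contributes a regular 16-gon of circumradius 11.5 (area = (16/2)·11.500²·sin(360°/16) = 404.88 mm²); the r=4 sphere at (8.5, 4) contributes a regular 16-gon of circumradius √(4²−3.5²) = 1.936 (area = (16/2)·1.936²·sin(360°/16) = 11.48 mm²); the r=11.5 sphere at (9.5, 10) slices to a regular 16-gon of circumradius 11.102 (√(r²−h²) with h=3 from center) (area = (16/2)·11.102²·sin(360°/16) = 377.33 mm²); the r=4 cylinder at (4.5, -3) gives a regular 16-gon of circumradius 4 (constant along its height) (area = (16/2)·4.000²·sin(360°/16) = 48.98 mm²); After the difference (first − rest): starting from the r=11.5 cylinder (404.88 mm²), the r=4 sphere at (8.5, 4) lies wholly inside it (removes its full 11.48 mm² and its 12.09 mm outline becomes a hole wall); the r=11.5 sphere at (9.5, 10) partially overlaps it — only the 92.83 mm² overlap (of its 377.33 mm²) is removed, clipping the outline; the r=4 cylinder at (4.5, -3) partially overlaps it — only the 45.96 mm² overlap (of its 48.98 mm²) is removed, clipping the outline — area = 254.61 mm²; (whole slice rotated 30° about Z — lengths, areas and connectivity unchanged). At z = 3.9: the r=11.5 cylinder contributes a regular 16-gon of circumradius 11.5 (area = (16/2)·11.500²·sin(360°/16) = 404.88 mm²); the sphere at (8.5, 4) is not intersected at this z (|z−center|=4.400 > r=4); the r=11.5 sphere at (9.5, 10) slices to a regular 16-gon of circumradius 10.819 (√(r²−h²) with h=3.9 from center) (area = (16/2)·10.819²·sin(360°/16) = 358.31 mm²); the r=4 cylinder at (4.5, -3) gives a regular 16-gon of circumradius 4 (constant along its height) (area = (16/2)·4.000²·sin(360°/16) = 48.98 mm²); After the difference (first − rest): starting from the r=11.5 cylinder (404.88 mm²), the r=11.5 sphere at (9.5, 10) partially overlaps it — only the 98.67 mm² overlap (of its 358.31 mm²) is removed, clipping the outline; the r=4 cylinder at (4.5, -3) partially overlaps it — only the 47.10 mm² overlap (of its 48.98 mm²) is removed, clipping the outline — area = 259.11 mm²; (rotated 30° about Z; rotation is an isometry so areas/perimeters/island counts are preserved). Checking containment: at z = 3.9 the cross-section extends beyond the z = 3 cross-section by about 4.50 mm².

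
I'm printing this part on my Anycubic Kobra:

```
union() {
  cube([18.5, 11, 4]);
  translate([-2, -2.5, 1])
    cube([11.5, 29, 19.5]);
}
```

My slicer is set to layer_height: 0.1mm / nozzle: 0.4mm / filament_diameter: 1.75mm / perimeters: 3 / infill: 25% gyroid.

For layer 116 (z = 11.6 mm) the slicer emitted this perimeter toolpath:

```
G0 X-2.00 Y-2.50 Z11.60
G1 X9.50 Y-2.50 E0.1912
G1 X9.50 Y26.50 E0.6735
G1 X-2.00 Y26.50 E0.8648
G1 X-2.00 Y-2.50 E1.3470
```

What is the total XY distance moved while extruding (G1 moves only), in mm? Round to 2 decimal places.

Sum the Euclidean lengths of each G1 segment: total = 81.00 mm.

81.00 mm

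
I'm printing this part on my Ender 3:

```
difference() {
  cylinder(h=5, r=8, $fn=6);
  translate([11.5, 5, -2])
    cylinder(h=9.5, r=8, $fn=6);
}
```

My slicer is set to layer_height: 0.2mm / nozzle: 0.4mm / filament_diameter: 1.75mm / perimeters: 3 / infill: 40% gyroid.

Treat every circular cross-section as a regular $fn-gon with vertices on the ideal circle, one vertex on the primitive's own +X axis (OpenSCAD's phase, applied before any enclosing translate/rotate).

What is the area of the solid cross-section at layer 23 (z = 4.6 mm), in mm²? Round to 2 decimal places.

155.96 mm²

At z = 4.6 mm: the r=8 cylinder contributes a regular 6-gon of circumradius 8 (area = (6/2)·8.000²·sin(360°/6) = 166.28 mm²); the cylinder at (11.5, 5): section is a regular 6-gon, circumradius r=8 (area = (6/2)·8.000²·sin(360°/6) = 166.28 mm²); After the difference (first − rest): starting from the r=8 cylinder (166.28 mm²), the r=8 cylinder at (11.5, 5) partially overlaps it — only the 10.32 mm² overlap (of its 166.28 mm²) is removed, clipping the outline — area = 155.96 mm². Overall, the cross-section is a single solid region. Net area = 155.96 mm².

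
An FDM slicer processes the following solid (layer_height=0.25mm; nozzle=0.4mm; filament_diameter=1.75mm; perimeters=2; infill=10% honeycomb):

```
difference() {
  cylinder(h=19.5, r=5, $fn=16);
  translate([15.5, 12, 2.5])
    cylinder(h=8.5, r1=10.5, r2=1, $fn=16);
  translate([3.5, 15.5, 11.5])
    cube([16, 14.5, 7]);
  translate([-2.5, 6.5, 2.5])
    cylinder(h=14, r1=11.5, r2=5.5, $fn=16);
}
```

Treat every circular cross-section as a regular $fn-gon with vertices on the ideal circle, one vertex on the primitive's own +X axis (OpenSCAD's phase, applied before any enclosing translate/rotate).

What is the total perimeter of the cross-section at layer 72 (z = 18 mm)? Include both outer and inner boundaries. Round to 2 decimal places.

At z = 18 mm: the r=5 cylinder contributes a regular 16-gon of circumradius 5 (perimeter = 2·16·5.000·sin(180°/16) = 31.21 mm); the cone at (15.5, 12) does not reach this height (z outside [2.5, 11]); the cube at (3.5, 15.5) is present — its section is the full 16×14.5 rectangle (perimeter 61.00 mm); the cone at (-2.5, 6.5) does not reach this height (z outside [2.5, 16.5]); Taking the first minus the rest: starting from the r=5 cylinder, the 16×14.5 cube at (3.5, 15.5) misses the remaining region (no effect) — boundary = 31.21 mm. Overall, the cross-section is a single solid region. Total boundary length (outer) = 31.21 mm.

31.21 mm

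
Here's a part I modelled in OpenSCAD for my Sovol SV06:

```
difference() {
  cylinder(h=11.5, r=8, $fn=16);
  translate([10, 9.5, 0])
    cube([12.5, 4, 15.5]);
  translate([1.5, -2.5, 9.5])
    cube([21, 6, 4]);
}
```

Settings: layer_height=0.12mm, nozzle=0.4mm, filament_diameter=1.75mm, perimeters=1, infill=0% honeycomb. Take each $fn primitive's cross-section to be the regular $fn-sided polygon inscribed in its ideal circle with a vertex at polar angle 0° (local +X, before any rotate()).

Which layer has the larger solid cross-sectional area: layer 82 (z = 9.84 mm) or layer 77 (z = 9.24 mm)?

layer 77 (z = 9.24 mm)

Layer 82 (z = 9.84): the r=8 cylinder contributes a regular 16-gon of circumradius 8 (area = (16/2)·8.000²·sin(360°/16) = 195.93 mm²); the cube at (10, 9.5) is present — its section is the full 12.5×4 rectangle (area 50.00 mm²); the cube at (1.5, -2.5) is present — its section is the full 21×6 rectangle (area 126.00 mm²); After the difference (first − rest): starting from the r=8 cylinder (195.93 mm²), the 12.5×4 cube at (10, 9.5) misses the remaining region (no effect); the 21×6 cube at (1.5, -2.5) partially overlaps it — only the 37.11 mm² overlap (of its 126.00 mm²) is removed, clipping the outline — area = 158.82 mm². So its area = 158.82 mm². Layer 77 (z = 9.24): the cylinder: section is a regular 16-gon, circumradius r=8 (area = (16/2)·8.000²·sin(360°/16) = 195.93 mm²); the 12.5×4 cube at (10, 9.5) contributes its full rectangle (area 50.00 mm²); the cube at (1.5, -2.5) is absent (z outside [9.5, 13.5]); After the difference (first − rest): starting from the r=8 cylinder (195.93 mm²), the 12.5×4 cube at (10, 9.5) misses the remaining region (no effect) — area = 195.93 mm². So its area = 195.93 mm². Layer 77 is larger (195.93 vs 158.82 mm²).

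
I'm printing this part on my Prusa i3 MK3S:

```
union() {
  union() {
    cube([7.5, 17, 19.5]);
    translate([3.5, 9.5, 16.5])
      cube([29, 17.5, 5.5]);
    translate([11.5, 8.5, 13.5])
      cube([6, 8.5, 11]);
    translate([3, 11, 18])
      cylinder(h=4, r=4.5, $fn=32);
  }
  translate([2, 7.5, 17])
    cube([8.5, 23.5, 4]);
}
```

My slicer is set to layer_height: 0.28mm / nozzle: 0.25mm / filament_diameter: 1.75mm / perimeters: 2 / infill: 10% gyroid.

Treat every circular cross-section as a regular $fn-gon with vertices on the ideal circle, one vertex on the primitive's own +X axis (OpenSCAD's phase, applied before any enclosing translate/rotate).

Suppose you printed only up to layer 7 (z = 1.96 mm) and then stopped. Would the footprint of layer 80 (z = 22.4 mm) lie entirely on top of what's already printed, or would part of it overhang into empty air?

Compare the two slices. At z = 1.96: the 7.5×17 cube contributes its full rectangle (area 127.50 mm²); the cube at (3.5, 9.5) is absent (z outside [16.5, 22]); the cube at (11.5, 8.5) is not intersected at this z (z outside [13.5, 24.5]); the cylinder at (3, 11) is absent (z outside [18, 22]); Taking the union: only the 7.5×17 cube is present, so the union is just that shape — area = 127.50 mm²; the cube at (2, 7.5) is absent (z outside [17, 21]); Taking the union: only the result so far is present, so the union is just that shape — area = 127.50 mm². At z = 22.4: the cube is absent (z outside [0, 19.5]); the cube at (3.5, 9.5) is absent (z outside [16.5, 22]); the 6×8.5 cube at (11.5, 8.5) contributes its full rectangle (area 51.00 mm²); the cylinder at (3, 11) is not intersected at this z (z outside [18, 22]); Taking the union: only the 6×8.5 cube at (11.5, 8.5) is present, so the union is just that shape — area = 51.00 mm²; the cube at (2, 7.5) is absent (z outside [17, 21]); Taking the union: only the result so far is present, so the union is just that shape — area = 51.00 mm². Checking containment: at z = 22.4 the cross-section extends beyond the z = 1.96 cross-section by about 51.00 mm².

part overhangs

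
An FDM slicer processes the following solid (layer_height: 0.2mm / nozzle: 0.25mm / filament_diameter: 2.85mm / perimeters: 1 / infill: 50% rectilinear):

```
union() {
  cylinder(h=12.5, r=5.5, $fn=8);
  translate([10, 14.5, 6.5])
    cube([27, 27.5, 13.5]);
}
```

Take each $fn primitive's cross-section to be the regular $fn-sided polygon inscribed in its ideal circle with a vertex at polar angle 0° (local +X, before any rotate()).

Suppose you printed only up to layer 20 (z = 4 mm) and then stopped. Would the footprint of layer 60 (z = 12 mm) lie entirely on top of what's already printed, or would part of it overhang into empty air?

Compare the two slices. At z = 4: the r=5.5 cylinder contributes a regular 8-gon of circumradius 5.5 (area = (8/2)·5.500²·sin(360°/8) = 85.56 mm²); the cube at (10, 14.5) is not intersected at this z (z outside [6.5, 20]); Merging all regions: only the r=5.5 cylinder is present, so the union is just that shape — area = 85.56 mm². At z = 12: the cylinder: section is a regular 8-gon, circumradius r=5.5 (area = (8/2)·5.500²·sin(360°/8) = 85.56 mm²); the cube at (10, 14.5) is present — its section is the full 27×27.5 rectangle (area 742.50 mm²); Taking the union: the 2 present regions are separate (no shared area or edge), so areas and boundary lengths simply add and each stays a separate island — area = 828.06 mm². Checking containment: at z = 12 the cross-section extends beyond the z = 4 cross-section by about 742.50 mm².

part overhangs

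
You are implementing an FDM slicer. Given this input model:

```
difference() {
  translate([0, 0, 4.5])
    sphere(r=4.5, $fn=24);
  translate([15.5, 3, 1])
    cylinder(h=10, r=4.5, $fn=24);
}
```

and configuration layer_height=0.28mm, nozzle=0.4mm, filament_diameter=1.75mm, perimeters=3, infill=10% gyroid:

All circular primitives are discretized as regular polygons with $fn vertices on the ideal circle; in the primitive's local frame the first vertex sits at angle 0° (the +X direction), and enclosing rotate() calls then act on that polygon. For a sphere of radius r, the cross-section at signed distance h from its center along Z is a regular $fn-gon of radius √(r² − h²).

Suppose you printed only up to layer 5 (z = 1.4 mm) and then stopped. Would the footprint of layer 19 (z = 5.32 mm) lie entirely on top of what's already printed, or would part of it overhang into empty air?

Compare the two slices. At z = 1.4: the sphere: section is a regular 24-gon, circumradius = √(r²−h²) = √(4.5²−3.1²) = 3.262 (area = (24/2)·3.262²·sin(360°/24) = 33.05 mm²); the cylinder at (15.5, 3): section is a regular 24-gon, circumradius r=4.5 (area = (24/2)·4.500²·sin(360°/24) = 62.89 mm²); After the difference (first − rest): starting from the r=4.5 sphere (33.05 mm²), the r=4.5 cylinder at (15.5, 3) misses the remaining region (no effect) — area = 33.05 mm². At z = 5.32: the sphere: section is a regular 24-gon, circumradius = √(r²−h²) = √(4.5²−0.82²) = 4.425 (area = (24/2)·4.425²·sin(360°/24) = 60.80 mm²); the r=4.5 cylinder at (15.5, 3) contributes a regular 24-gon of circumradius 4.5 (area = (24/2)·4.500²·sin(360°/24) = 62.89 mm²); After the difference (first − rest): starting from the r=4.5 sphere (60.80 mm²), the r=4.5 cylinder at (15.5, 3) misses the remaining region (no effect) — area = 60.80 mm². Checking containment: at z = 5.32 the cross-section extends beyond the z = 1.4 cross-section by about 27.76 mm².

part overhangs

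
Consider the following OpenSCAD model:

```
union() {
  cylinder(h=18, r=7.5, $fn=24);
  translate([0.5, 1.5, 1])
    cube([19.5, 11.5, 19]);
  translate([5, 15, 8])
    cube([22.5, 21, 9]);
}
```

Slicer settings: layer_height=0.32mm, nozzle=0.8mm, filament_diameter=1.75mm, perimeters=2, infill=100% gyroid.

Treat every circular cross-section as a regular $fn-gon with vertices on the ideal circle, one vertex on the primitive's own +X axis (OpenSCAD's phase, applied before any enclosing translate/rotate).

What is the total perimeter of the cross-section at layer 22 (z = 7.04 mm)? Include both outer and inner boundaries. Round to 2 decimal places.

At z = 7.04 mm: the r=7.5 cylinder gives a regular 24-gon of circumradius 7.5 (constant along its height) (perimeter = 2·24·7.500·sin(180°/24) = 46.99 mm); the 19.5×11.5 cube at (0.5, 1.5) contributes its full rectangle (perimeter 62.00 mm); the cube at (5, 15) is absent (z outside [8, 17]); Merging all regions: the regions partially overlap (shared area 29.59 mm²), so the edge portions inside another operand are dropped and the merged outline is re-measured after clipping — boundary = 86.52 mm. Overall, the cross-section is a single solid region. Total boundary length (outer) = 86.52 mm.

86.52 mm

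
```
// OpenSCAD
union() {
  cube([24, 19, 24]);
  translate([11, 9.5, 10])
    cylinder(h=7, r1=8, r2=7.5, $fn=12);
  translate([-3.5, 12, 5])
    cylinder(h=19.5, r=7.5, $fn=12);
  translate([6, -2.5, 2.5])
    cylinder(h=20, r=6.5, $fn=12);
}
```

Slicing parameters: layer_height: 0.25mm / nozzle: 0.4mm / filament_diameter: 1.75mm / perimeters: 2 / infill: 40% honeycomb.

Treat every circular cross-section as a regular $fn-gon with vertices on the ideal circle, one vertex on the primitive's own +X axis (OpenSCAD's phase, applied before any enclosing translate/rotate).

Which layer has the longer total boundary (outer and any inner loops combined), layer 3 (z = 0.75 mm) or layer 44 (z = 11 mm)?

Layer 3 (z = 0.75): the cube is present — its section is the full 24×19 rectangle (perimeter 86.00 mm); the cone at (11, 9.5) is not intersected at this z (z outside [10, 17]); the cylinder at (-3.5, 12) does not reach this height (z outside [5, 24.5]); the cylinder at (6, -2.5) is absent (z outside [2.5, 22.5]); Combining (union): only the 24×19 cube is present, so the union is just that shape — boundary = 86.00 mm. So its perimeter = 86.00 mm. Layer 44 (z = 11): the cube is present — its section is the full 24×19 rectangle (perimeter 86.00 mm); the cone at (11, 9.5) contributes a regular 12-gon of circumradius 7.929 (interpolated between r1=8 and r2=7.5 at t=0.143) (perimeter = 2·12·7.929·sin(180°/12) = 49.25 mm); the r=7.5 cylinder at (-3.5, 12) gives a regular 12-gon of circumradius 7.5 (constant along its height) (perimeter = 2·12·7.500·sin(180°/12) = 46.59 mm); the r=6.5 cylinder at (6, -2.5) gives a regular 12-gon of circumradius 6.5 (constant along its height) (perimeter = 2·12·6.500·sin(180°/12) = 40.38 mm); Combining (union): the regions partially overlap (shared area 256.29 mm²), so the edge portions inside another operand are dropped and the merged outline is re-measured after clipping — boundary = 117.12 mm. So its perimeter = 117.12 mm. Layer 44 is larger (117.12 vs 86.00 mm).

layer 44 (z = 11 mm)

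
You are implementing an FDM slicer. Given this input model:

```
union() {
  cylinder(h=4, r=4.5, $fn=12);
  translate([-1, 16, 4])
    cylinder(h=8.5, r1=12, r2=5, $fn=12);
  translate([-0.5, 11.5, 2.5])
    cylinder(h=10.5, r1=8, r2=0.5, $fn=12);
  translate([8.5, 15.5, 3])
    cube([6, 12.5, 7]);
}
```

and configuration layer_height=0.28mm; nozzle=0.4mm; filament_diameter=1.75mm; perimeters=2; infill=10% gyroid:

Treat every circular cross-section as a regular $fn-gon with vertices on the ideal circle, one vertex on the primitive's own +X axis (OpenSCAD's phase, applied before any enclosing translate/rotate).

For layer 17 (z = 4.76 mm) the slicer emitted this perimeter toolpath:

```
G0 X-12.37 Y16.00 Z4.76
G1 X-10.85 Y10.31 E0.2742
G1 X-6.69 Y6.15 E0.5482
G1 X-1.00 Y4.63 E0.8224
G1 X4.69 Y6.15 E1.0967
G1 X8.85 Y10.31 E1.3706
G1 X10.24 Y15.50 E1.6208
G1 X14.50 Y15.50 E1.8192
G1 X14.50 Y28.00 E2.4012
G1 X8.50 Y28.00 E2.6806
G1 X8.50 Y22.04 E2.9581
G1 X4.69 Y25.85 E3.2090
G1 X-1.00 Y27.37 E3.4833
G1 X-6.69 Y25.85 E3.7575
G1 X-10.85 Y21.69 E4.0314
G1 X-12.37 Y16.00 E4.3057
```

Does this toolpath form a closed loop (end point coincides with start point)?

yes

Start point (G0): (-12.37, 16.00). End point (last G1): the path returns to the start — closed.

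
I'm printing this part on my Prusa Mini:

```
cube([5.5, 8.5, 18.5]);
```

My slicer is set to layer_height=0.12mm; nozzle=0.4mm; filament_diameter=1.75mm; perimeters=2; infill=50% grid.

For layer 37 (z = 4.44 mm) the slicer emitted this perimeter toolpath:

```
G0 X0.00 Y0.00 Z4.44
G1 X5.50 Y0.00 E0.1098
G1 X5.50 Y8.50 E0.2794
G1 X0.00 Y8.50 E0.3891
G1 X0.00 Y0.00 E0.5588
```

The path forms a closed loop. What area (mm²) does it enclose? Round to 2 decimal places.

Apply the shoelace formula to the sequence of (X, Y) vertices; enclosed area = 46.75 mm².

46.75 mm²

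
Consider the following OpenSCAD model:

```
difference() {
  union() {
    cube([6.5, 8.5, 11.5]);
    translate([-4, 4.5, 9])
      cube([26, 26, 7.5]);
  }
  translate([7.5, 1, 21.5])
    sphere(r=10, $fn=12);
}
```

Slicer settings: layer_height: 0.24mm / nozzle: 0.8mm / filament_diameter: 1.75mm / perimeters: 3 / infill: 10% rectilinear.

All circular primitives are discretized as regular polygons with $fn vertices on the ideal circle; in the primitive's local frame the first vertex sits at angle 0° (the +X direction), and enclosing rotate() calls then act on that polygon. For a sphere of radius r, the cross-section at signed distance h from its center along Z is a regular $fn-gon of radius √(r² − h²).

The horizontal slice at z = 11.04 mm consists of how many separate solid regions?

1

At z = 11.04 mm: the 6.5×8.5 cube contributes its full rectangle; the cube at (-4, 4.5) is present — its section is the full 26×26 rectangle; Combining (union): the regions partially overlap (shared area 26.00 mm²), so overlapping operands fuse into one piece — 1 connected region; the sphere at (7.5, 1) does not reach this height (|z−center|=10.460 > r=10); After the difference (first − rest): none of the subtracted shapes is present at this height, so the result so far is unchanged — 1 connected region. The result has 1 disconnected region.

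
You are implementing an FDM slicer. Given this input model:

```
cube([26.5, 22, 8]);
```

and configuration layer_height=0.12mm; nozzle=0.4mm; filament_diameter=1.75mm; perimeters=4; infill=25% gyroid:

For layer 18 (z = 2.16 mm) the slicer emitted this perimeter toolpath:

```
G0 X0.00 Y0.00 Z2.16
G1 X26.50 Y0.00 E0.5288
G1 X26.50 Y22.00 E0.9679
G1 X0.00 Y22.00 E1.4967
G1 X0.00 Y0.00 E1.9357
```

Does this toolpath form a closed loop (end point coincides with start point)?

yes

Start point (G0): (0.00, 0.00). End point (last G1): the path returns to the start — closed.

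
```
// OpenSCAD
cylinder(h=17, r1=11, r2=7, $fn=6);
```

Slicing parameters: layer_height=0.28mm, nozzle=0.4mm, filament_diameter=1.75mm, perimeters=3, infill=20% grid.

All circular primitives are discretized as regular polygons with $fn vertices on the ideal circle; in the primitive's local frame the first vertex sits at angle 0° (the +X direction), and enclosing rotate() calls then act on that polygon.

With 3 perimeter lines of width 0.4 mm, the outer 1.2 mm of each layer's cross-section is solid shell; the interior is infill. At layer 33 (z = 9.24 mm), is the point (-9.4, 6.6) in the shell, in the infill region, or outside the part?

outside

At z = 9.24 mm: the cone: at t=0.544 of its height the radius interpolates to r₁+(r₂−r₁)t = 8.826, giving a regular 6-gon of that circumradius. Overall, the cross-section is a single solid region. The nearest boundary edge runs (-4.41, 7.64)→(-8.83, 0.00); distance from the point to it = 3.80 mm. The point is not inside any of the regions above, so it lies outside the cross-section (3.80 mm from the nearest boundary).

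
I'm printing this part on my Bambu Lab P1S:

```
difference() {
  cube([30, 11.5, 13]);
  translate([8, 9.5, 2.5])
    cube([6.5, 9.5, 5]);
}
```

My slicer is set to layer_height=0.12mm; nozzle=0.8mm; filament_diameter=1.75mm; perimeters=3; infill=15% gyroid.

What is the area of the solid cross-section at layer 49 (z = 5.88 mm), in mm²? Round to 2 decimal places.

332.00 mm²

At z = 5.88 mm: the cube is present — its section is the full 30×11.5 rectangle (area 345.00 mm²); the 6.5×9.5 cube at (8, 9.5) contributes its full rectangle (area 61.75 mm²); Subtracting the remaining from the first: starting from the 30×11.5 cube (345.00 mm²), the 6.5×9.5 cube at (8, 9.5) partially overlaps it — only the 13.00 mm² overlap (of its 61.75 mm²) is removed, clipping the outline — area = 332.00 mm². Overall, the cross-section is a single solid region. Net area = 332.00 mm².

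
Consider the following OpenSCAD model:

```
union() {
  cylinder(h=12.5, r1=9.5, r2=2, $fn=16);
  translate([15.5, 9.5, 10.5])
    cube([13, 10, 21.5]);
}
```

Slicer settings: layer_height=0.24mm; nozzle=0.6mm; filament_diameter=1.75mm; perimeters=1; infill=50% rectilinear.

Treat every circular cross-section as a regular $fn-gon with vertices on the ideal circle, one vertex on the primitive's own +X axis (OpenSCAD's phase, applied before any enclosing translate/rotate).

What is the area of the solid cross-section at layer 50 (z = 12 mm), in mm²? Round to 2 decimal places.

At z = 12 mm: the cone (r1=9.5→r2=2) has section circumradius 2.300 here — a regular 16-gon (area = (16/2)·2.300²·sin(360°/16) = 16.20 mm²); the cube at (15.5, 9.5) is present — its section is the full 13×10 rectangle (area 130.00 mm²); Combining (union): the 2 present regions are separate (no shared area or edge), so areas and boundary lengths simply add and each stays a separate island — area = 146.20 mm². Overall, the cross-section has 2 separate islands. Net area = 146.20 mm².

146.20 mm²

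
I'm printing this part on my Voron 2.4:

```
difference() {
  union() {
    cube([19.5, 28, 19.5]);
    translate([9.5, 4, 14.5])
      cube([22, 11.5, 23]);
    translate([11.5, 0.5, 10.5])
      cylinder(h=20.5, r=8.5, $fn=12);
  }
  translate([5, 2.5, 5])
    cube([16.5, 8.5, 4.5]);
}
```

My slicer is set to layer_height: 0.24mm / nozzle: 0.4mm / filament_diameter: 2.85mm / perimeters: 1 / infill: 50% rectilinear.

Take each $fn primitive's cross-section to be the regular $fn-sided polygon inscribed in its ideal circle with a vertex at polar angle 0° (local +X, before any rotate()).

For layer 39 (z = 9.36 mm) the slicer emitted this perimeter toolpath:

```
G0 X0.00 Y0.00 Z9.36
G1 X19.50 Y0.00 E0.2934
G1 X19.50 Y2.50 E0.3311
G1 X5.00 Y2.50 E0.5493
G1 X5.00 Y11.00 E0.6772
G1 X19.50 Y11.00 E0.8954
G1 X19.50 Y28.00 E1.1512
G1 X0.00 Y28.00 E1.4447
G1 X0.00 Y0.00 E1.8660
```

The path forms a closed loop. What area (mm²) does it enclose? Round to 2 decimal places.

Apply the shoelace formula to the sequence of (X, Y) vertices; enclosed area = 422.75 mm².

422.75 mm²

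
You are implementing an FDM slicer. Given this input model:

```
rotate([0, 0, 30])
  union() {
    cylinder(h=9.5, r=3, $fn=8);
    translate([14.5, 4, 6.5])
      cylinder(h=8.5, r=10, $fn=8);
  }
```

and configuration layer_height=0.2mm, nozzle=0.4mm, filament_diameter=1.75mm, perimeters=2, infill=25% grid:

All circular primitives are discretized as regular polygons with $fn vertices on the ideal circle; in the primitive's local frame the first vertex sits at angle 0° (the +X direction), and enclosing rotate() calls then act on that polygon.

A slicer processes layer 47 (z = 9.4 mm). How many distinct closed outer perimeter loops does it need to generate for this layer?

2

At z = 9.4 mm: the cylinder: section is a regular 8-gon, circumradius r=3; the r=10 cylinder at (14.5, 4) gives a regular 8-gon of circumradius 10 (constant along its height); Combining (union): the 2 present regions are separate (no shared area or edge), so areas and boundary lengths simply add and each stays a separate island — 2 connected regions; (whole slice rotated 30° about Z — lengths, areas and connectivity unchanged). The result has 2 disconnected regions.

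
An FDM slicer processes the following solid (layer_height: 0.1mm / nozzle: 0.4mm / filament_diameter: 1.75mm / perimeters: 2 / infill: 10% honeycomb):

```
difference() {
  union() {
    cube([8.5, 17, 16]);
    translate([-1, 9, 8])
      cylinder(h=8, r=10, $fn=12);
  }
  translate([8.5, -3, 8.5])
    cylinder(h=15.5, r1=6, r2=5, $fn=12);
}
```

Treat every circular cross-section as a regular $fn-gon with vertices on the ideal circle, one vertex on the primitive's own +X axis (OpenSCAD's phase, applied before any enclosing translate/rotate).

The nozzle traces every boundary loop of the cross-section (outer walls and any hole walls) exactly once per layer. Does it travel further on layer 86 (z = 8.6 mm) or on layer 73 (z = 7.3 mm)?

layer 86 (z = 8.6 mm)

Layer 86 (z = 8.6): the 8.5×17 cube contributes its full rectangle (perimeter 51.00 mm); the cylinder at (-1, 9): section is a regular 12-gon, circumradius r=10 (perimeter = 2·12·10.000·sin(180°/12) = 62.12 mm); Taking the union: the regions partially overlap (shared area 123.33 mm²), so the edge portions inside another operand are dropped and the merged outline is re-measured after clipping — boundary = 67.77 mm; the cone at (8.5, -3) (r1=6→r2=5) has section circumradius 5.994 here — a regular 12-gon (perimeter = 2·12·5.994·sin(180°/12) = 37.23 mm); Taking the first minus the rest: starting from that combined region, the cone at (8.5, -3) partially overlaps it — only the 10.17 mm² overlap (of its 107.77 mm²) is removed, clipping the outline — boundary = 65.79 mm. So its perimeter = 65.79 mm. Layer 73 (z = 7.3): the 8.5×17 cube contributes its full rectangle (perimeter 51.00 mm); the cylinder at (-1, 9) is not intersected at this z (z outside [8, 16]); Taking the union: only the 8.5×17 cube is present, so the union is just that shape — boundary = 51.00 mm; the cone at (8.5, -3) is absent (z outside [8.5, 24]); Taking the first minus the rest: none of the subtracted shapes is present at this height, so that combined region is unchanged — boundary = 51.00 mm. So its perimeter = 51.00 mm. Layer 86 is larger (65.79 vs 51.00 mm).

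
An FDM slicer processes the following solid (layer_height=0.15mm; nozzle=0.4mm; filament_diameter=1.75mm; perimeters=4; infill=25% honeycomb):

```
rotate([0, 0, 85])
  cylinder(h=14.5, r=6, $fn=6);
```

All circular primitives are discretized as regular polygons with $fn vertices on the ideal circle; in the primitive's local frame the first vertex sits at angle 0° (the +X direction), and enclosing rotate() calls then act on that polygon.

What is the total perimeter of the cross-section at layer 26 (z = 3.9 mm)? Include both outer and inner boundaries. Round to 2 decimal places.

36.00 mm

At z = 3.9 mm: the r=6 cylinder gives a regular 6-gon of circumradius 6 (constant along its height) (perimeter = 2·6·6.000·sin(180°/6) = 36.00 mm); (whole slice rotated 85° about Z — lengths, areas and connectivity unchanged). Overall, the cross-section is a single solid region. Total boundary length (outer) = 36.00 mm.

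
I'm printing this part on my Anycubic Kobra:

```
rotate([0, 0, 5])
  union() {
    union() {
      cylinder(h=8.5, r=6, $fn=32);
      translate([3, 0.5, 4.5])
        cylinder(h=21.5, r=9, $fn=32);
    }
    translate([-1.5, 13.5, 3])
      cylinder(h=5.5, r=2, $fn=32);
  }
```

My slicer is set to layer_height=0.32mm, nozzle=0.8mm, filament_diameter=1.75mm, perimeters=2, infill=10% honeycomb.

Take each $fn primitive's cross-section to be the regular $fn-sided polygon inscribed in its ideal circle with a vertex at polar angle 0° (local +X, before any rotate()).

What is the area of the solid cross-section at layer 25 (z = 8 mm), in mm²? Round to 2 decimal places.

At z = 8 mm: the r=6 cylinder contributes a regular 32-gon of circumradius 6 (area = (32/2)·6.000²·sin(360°/32) = 112.37 mm²); the r=9 cylinder at (3, 0.5) gives a regular 32-gon of circumradius 9 (constant along its height) (area = (32/2)·9.000²·sin(360°/32) = 252.84 mm²); Merging all regions: the regions partially overlap — summed areas 365.21 mm² minus the doubly-counted overlap 112.27 mm² gives 252.94 mm² — area = 252.94 mm²; the cylinder at (-1.5, 13.5): section is a regular 32-gon, circumradius r=2 (area = (32/2)·2.000²·sin(360°/32) = 12.49 mm²); Taking the union: the 2 present regions are separate (no shared area or edge), so areas and boundary lengths simply add and each stays a separate island — area = 265.43 mm²; (rotated 5° about Z; rotation is an isometry so areas/perimeters/island counts are preserved). Overall, the cross-section has 2 separate islands. Net area = 265.43 mm².

265.43 mm²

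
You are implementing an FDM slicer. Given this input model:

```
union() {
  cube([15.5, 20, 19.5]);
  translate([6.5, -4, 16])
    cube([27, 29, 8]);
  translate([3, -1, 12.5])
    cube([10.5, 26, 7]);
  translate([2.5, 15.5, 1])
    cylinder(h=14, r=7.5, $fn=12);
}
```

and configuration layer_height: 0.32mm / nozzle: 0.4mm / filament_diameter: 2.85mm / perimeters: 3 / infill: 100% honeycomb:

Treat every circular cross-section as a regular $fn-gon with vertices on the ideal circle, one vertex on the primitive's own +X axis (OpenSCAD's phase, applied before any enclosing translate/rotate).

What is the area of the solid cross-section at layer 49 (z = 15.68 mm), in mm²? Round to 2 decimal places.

373.00 mm²

At z = 15.68 mm: the 15.5×20 cube contributes its full rectangle (area 310.00 mm²); the cube at (6.5, -4) does not reach this height (z outside [16, 24]); the cube at (3, -1) (footprint 10.5×26) is included at this height (area 273.00 mm²); the cylinder at (2.5, 15.5) does not reach this height (z outside [1, 15]); Combining (union): the regions partially overlap — summed areas 583.00 mm² minus the doubly-counted overlap 210.00 mm² gives 373.00 mm² — area = 373.00 mm². Overall, the cross-section is a single solid region. Net area = 373.00 mm².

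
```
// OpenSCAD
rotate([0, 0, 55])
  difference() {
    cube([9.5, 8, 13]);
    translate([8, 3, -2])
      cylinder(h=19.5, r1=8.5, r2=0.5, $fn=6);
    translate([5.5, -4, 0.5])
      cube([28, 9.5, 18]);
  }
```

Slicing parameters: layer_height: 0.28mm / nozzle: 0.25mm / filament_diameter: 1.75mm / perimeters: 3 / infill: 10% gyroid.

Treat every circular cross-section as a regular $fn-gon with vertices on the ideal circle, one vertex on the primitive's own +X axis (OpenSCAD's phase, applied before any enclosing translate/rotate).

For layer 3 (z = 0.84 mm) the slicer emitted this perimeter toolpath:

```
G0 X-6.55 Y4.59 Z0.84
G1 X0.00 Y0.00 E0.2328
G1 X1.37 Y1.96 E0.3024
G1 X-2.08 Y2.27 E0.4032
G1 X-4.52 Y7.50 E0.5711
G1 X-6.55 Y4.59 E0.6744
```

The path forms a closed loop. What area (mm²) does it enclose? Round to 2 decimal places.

15.11 mm²

Apply the shoelace formula to the sequence of (X, Y) vertices; enclosed area = 15.11 mm².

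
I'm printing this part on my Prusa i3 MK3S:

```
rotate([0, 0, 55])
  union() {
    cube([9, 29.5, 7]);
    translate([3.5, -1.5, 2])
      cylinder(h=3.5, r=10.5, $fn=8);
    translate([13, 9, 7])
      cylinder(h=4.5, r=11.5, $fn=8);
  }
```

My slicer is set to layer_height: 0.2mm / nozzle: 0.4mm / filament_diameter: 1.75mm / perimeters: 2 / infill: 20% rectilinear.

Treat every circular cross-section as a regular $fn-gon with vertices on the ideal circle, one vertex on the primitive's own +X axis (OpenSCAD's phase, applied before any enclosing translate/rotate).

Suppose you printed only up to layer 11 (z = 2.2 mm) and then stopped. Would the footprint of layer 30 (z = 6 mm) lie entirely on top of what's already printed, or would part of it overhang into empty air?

Compare the two slices. At z = 2.2: the cube is present — its section is the full 9×29.5 rectangle (area 265.50 mm²); the r=10.5 cylinder at (3.5, -1.5) contributes a regular 8-gon of circumradius 10.5 (area = (8/2)·10.500²·sin(360°/8) = 311.83 mm²); the cylinder at (13, 9) is absent (z outside [7, 11.5]); Taking the union: the regions partially overlap — summed areas 577.33 mm² minus the doubly-counted overlap 72.20 mm² gives 505.14 mm² — area = 505.14 mm²; (whole slice rotated 55° about Z — lengths, areas and connectivity unchanged). At z = 6: the 9×29.5 cube contributes its full rectangle (area 265.50 mm²); the cylinder at (3.5, -1.5) does not reach this height (z outside [2, 5.5]); the cylinder at (13, 9) is absent (z outside [7, 11.5]); Taking the union: only the 9×29.5 cube is present, so the union is just that shape — area = 265.50 mm²; (rotated 55° about Z; rotation is an isometry so areas/perimeters/island counts are preserved). Checking containment: the cross-section at z = 6 is a subset of the cross-section at z = 2.2.

entirely on top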